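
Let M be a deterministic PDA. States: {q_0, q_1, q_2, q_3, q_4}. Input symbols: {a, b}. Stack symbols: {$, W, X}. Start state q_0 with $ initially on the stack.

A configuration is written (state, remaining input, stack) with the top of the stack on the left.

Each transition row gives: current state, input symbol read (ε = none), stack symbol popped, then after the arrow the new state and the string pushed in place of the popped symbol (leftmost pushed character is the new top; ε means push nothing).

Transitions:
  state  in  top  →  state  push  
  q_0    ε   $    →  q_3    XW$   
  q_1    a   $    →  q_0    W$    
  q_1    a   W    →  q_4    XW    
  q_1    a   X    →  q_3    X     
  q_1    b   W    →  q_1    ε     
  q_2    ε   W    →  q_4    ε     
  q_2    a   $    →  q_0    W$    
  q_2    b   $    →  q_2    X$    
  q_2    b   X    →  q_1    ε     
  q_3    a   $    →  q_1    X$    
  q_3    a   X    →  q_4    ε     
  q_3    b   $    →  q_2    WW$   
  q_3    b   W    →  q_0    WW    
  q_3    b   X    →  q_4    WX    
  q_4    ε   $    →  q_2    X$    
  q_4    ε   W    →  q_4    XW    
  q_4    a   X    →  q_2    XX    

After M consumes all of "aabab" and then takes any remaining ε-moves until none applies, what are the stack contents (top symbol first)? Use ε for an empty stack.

XWXW$

(q_0, aabab, $)
  ε-move, top $: go to q_3, push XW$ → (q_3, aabab, XW$)
  read a, top X: go to q_4, push ε → (q_4, abab, W$)
  ε-move, top W: go to q_4, push XW → (q_4, abab, XW$)
  read a, top X: go to q_2, push XX → (q_2, bab, XXW$)
  read b, top X: go to q_1, push ε → (q_1, ab, XW$)
  read a, top X: go to q_3, push X → (q_3, b, XW$)
  read b, top X: go to q_4, push WX → (q_4, ε, WXW$)
  ε-move, top W: go to q_4, push XW → (q_4, ε, XWXW$)
All input consumed in state q_4 with stack XWXW$.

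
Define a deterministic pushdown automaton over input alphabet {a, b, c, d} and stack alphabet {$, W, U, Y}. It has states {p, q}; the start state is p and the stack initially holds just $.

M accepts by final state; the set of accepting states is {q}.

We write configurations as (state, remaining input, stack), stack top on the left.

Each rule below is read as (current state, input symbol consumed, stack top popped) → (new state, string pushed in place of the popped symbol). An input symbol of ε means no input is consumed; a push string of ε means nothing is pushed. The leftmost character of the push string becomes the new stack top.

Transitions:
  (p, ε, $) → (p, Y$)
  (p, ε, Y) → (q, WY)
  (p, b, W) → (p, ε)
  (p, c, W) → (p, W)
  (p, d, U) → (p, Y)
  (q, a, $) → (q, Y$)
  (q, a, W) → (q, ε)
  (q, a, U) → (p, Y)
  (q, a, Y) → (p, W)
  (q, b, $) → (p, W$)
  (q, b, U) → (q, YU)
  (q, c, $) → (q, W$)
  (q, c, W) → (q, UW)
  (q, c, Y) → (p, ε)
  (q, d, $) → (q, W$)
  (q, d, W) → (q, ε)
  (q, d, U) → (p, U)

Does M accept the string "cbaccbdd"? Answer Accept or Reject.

(p, cbaccbdd, $)
  ε-move, top $: go to p, push Y$ → (p, cbaccbdd, Y$)
  ε-move, top Y: go to q, push WY → (q, cbaccbdd, WY$)
  read c, top W: go to q, push UW → (q, baccbdd, UWY$)
  read b, top U: go to q, push YU → (q, accbdd, YUWY$)
  read a, top Y: go to p, push W → (p, ccbdd, WUWY$)
  read c, top W: go to p, push W → (p, cbdd, WUWY$)
  read c, top W: go to p, push W → (p, bdd, WUWY$)
  read b, top W: go to p, push ε → (p, dd, UWY$)
  read d, top U: go to p, push Y → (p, d, YWY$)
  ε-move, top Y: go to q, push WY → (q, d, WYWY$)
  read d, top W: go to q, push ε → (q, ε, YWY$)
All input consumed; state q ∈ F.

Accept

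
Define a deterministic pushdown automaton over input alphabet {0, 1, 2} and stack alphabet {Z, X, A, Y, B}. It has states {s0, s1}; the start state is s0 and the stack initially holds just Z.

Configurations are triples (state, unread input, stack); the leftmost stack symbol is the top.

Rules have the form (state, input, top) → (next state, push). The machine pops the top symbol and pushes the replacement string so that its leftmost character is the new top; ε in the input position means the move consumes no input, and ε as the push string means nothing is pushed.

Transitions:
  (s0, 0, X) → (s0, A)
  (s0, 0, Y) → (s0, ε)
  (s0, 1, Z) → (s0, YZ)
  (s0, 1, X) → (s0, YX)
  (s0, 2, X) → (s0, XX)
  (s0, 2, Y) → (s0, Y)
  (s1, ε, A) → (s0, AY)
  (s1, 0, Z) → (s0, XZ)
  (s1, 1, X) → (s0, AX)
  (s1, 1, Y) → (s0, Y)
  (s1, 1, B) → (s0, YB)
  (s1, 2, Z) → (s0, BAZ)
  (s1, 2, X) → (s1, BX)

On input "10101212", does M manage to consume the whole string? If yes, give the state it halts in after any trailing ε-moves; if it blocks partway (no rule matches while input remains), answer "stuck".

stuck

(s0, 10101212, Z) ⊢ (s0, 0101212, YZ) ⊢ (s0, 101212, Z) ⊢ (s0, 01212, YZ) ⊢ (s0, 1212, Z) ⊢ (s0, 212, YZ) ⊢ (s0, 12, YZ)
No transition for (s0, 1, top Y); M blocks with input 12 remaining.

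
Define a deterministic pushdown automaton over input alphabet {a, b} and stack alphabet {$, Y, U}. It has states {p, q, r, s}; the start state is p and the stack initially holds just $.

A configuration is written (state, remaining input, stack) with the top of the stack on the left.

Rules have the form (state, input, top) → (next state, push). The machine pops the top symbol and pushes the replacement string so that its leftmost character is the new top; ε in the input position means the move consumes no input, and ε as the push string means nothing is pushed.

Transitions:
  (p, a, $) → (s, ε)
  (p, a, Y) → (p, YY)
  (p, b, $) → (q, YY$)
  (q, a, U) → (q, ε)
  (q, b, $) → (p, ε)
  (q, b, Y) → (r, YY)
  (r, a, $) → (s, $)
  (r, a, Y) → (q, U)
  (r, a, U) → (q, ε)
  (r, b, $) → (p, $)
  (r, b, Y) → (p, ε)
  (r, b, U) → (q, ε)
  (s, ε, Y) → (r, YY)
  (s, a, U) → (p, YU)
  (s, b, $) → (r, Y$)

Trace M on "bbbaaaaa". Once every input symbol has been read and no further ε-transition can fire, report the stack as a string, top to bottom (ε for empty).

YYYYYYY$

(p, bbbaaaaa, $)
  read b, top $: go to q, push YY$ → (q, bbaaaaa, YY$)
  read b, top Y: go to r, push YY → (r, baaaaa, YYY$)
  read b, top Y: go to p, push ε → (p, aaaaa, YY$)
  read a, top Y: go to p, push YY → (p, aaaa, YYY$)
  read a, top Y: go to p, push YY → (p, aaa, YYYY$)
  read a, top Y: go to p, push YY → (p, aa, YYYYY$)
  read a, top Y: go to p, push YY → (p, a, YYYYYY$)
  read a, top Y: go to p, push YY → (p, ε, YYYYYYY$)
All input consumed in state p with stack YYYYYYY$.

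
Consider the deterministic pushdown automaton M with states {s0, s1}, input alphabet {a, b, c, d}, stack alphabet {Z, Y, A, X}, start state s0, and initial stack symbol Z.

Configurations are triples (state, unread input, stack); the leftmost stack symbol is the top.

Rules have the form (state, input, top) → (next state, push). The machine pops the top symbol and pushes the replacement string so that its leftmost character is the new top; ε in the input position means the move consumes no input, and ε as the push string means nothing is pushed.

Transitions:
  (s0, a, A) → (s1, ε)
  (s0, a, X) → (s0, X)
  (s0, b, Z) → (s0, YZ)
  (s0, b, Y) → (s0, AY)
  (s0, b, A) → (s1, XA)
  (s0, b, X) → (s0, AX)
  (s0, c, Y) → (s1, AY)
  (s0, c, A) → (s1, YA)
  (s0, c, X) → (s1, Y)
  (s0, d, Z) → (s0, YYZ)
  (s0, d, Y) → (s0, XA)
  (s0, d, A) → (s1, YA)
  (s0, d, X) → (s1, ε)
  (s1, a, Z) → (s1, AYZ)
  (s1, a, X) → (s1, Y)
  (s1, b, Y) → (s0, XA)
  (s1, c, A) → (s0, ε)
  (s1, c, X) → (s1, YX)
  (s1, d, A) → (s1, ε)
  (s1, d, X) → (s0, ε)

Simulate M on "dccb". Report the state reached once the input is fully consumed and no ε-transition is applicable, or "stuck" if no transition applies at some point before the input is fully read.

(s0, dccb, Z) ⊢ (s0, ccb, YYZ) ⊢ (s1, cb, AYYZ) ⊢ (s0, b, YYZ) ⊢ (s0, ε, AYYZ)
All input consumed; M is in state s0.

s0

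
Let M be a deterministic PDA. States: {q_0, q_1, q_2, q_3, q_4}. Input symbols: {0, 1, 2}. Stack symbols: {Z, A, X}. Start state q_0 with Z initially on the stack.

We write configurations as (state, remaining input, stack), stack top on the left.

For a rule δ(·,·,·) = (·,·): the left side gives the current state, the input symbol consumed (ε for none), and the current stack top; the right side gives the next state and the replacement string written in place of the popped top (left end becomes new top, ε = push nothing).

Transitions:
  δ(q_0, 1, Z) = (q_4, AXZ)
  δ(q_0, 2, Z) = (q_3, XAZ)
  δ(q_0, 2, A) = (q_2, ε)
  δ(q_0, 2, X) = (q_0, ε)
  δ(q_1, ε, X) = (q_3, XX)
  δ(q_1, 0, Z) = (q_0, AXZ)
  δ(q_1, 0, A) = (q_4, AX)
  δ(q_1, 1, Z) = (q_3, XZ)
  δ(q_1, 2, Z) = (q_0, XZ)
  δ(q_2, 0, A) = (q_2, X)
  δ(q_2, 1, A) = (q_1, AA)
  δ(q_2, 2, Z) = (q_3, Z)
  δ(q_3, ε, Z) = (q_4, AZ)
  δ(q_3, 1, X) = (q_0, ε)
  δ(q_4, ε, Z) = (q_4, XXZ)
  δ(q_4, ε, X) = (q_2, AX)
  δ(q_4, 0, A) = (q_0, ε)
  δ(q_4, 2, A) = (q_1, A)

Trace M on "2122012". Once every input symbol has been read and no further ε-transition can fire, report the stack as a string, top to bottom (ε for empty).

AXZ

(q_0, 2122012, Z) ⊢ (q_3, 122012, XAZ) ⊢ (q_0, 22012, AZ) ⊢ (q_2, 2012, Z) ⊢ (q_3, 012, Z) ⊢ (q_4, 012, AZ) ⊢ (q_0, 12, Z) ⊢ (q_4, 2, AXZ) ⊢ (q_1, ε, AXZ)
All input consumed in state q_1 with stack AXZ.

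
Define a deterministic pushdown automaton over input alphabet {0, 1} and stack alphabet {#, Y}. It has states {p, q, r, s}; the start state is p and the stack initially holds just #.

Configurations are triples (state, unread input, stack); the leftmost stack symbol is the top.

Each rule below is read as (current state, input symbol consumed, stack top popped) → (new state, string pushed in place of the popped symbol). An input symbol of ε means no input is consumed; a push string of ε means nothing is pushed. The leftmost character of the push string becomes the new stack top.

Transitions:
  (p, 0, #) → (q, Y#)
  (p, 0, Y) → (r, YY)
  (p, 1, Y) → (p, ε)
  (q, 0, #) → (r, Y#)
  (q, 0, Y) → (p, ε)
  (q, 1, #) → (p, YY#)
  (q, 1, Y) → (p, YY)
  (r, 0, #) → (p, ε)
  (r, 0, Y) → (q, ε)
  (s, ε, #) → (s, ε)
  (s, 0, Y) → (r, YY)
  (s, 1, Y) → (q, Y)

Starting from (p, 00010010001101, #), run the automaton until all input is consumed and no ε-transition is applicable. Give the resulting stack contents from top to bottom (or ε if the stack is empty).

YY#

(p, 00010010001101, #) ⊢ (q, 0010010001101, Y#) ⊢ (p, 010010001101, #) ⊢ (q, 10010001101, Y#) ⊢ (p, 0010001101, YY#) ⊢ (r, 010001101, YYY#) ⊢ (q, 10001101, YY#) ⊢ (p, 0001101, YYY#) ⊢ (r, 001101, YYYY#) ⊢ (q, 01101, YYY#) ⊢ (p, 1101, YY#) ⊢ (p, 101, Y#) ⊢ (p, 01, #) ⊢ (q, 1, Y#) ⊢ (p, ε, YY#)
All input consumed in state p with stack YY#.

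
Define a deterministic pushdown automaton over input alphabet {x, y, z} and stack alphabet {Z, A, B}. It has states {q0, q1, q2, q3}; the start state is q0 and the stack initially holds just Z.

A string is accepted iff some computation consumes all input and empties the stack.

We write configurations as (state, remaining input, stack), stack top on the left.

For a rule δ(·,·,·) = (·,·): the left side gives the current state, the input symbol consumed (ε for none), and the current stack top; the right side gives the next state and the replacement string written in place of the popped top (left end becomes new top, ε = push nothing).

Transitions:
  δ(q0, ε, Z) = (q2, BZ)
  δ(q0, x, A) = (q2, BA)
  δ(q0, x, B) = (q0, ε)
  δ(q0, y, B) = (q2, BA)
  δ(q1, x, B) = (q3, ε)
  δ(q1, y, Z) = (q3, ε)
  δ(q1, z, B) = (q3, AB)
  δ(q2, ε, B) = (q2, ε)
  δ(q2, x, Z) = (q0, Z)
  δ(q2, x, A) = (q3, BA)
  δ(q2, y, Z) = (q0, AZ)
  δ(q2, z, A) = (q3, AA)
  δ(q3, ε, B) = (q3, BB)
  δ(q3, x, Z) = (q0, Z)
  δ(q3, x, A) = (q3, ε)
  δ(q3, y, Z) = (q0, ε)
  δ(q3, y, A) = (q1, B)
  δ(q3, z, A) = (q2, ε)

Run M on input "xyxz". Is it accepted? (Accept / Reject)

Reject

(q0, xyxz, Z)
  ε-move, top Z: go to q2, push BZ → (q2, xyxz, BZ)
  ε-move, top B: go to q2, push ε → (q2, xyxz, Z)
  read x, top Z: go to q0, push Z → (q0, yxz, Z)
  ε-move, top Z: go to q2, push BZ → (q2, yxz, BZ)
  ε-move, top B: go to q2, push ε → (q2, yxz, Z)
  read y, top Z: go to q0, push AZ → (q0, xz, AZ)
  read x, top A: go to q2, push BA → (q2, z, BAZ)
  ε-move, top B: go to q2, push ε → (q2, z, AZ)
  read z, top A: go to q3, push AA → (q3, ε, AAZ)
All input consumed; stack is AAZ, not empty, and no further ε-move applies.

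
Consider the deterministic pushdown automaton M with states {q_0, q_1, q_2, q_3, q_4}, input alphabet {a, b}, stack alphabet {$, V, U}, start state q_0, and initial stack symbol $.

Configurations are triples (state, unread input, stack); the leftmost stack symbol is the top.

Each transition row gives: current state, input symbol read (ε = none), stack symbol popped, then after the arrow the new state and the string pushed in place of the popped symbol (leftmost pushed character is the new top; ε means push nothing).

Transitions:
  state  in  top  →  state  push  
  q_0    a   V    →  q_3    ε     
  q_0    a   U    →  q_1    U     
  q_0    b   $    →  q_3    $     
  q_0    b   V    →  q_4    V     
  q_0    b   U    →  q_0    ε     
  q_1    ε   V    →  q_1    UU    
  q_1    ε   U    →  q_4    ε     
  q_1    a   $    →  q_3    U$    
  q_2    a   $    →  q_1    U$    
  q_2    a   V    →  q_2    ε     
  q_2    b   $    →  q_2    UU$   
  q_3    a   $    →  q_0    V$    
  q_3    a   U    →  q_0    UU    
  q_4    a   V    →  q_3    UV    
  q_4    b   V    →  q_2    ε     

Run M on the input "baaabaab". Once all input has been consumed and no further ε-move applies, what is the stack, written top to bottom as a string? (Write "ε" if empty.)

UV$

(q_0, baaabaab, $) ⊢ (q_3, aaabaab, $) ⊢ (q_0, aabaab, V$) ⊢ (q_3, abaab, $) ⊢ (q_0, baab, V$) ⊢ (q_4, aab, V$) ⊢ (q_3, ab, UV$) ⊢ (q_0, b, UUV$) ⊢ (q_0, ε, UV$)
All input consumed in state q_0 with stack UV$.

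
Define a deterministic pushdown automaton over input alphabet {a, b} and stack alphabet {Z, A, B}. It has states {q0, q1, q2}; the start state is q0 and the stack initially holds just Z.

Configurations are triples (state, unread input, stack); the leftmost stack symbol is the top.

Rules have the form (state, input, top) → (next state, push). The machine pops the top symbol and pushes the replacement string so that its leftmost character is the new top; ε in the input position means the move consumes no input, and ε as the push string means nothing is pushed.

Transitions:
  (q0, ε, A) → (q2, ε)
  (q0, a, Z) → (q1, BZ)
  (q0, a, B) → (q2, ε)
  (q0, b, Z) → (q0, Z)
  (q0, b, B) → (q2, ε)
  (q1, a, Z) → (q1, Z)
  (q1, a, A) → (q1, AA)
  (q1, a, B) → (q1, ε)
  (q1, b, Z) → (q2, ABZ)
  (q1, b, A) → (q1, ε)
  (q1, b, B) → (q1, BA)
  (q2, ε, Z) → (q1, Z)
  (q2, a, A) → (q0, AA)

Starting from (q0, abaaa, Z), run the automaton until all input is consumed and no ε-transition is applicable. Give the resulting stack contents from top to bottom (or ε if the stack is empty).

AAAZ

(q0, abaaa, Z)
  read a, top Z: go to q1, push BZ → (q1, baaa, BZ)
  read b, top B: go to q1, push BA → (q1, aaa, BAZ)
  read a, top B: go to q1, push ε → (q1, aa, AZ)
  read a, top A: go to q1, push AA → (q1, a, AAZ)
  read a, top A: go to q1, push AA → (q1, ε, AAAZ)
All input consumed in state q1 with stack AAAZ.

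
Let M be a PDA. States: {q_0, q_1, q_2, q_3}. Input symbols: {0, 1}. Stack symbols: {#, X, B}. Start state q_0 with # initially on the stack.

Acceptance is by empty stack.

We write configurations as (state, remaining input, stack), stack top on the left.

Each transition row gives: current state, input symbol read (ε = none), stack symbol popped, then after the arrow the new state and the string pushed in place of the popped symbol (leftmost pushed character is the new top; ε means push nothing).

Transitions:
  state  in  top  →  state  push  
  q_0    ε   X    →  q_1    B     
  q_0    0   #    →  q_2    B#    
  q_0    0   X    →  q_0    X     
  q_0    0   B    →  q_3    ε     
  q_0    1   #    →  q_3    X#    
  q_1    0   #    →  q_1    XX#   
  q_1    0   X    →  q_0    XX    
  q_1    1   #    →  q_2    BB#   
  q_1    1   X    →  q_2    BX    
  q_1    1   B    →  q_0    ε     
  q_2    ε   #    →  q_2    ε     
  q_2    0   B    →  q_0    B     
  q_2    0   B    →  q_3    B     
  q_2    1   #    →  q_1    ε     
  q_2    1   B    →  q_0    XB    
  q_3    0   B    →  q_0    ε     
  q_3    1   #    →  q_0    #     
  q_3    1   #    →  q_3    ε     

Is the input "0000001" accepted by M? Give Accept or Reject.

Accept

One accepting computation: (q_0, 0000001, #) ⊢ (q_2, 000001, B#) ⊢ (q_3, 00001, B#) ⊢ (q_0, 0001, #) ⊢ (q_2, 001, B#) ⊢ (q_0, 01, B#) ⊢ (q_3, 1, #) ⊢ (q_3, ε, ε)
All input consumed and the stack is empty.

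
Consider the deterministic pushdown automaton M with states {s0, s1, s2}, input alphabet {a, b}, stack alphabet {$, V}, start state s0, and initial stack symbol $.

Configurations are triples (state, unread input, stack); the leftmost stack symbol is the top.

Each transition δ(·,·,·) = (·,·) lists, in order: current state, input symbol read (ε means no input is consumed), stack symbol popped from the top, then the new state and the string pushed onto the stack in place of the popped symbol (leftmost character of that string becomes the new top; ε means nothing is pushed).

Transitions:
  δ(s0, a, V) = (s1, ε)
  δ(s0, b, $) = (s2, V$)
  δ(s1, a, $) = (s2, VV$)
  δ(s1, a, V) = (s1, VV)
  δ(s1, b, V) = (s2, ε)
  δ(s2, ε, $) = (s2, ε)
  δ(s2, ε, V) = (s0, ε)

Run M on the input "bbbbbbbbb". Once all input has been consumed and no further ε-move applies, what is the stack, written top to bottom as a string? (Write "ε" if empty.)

(s0, bbbbbbbbb, $)
  read b, top $: go to s2, push V$ → (s2, bbbbbbbb, V$)
  ε-move, top V: go to s0, push ε → (s0, bbbbbbbb, $)
  read b, top $: go to s2, push V$ → (s2, bbbbbbb, V$)
  ε-move, top V: go to s0, push ε → (s0, bbbbbbb, $)
  read b, top $: go to s2, push V$ → (s2, bbbbbb, V$)
  ε-move, top V: go to s0, push ε → (s0, bbbbbb, $)
  read b, top $: go to s2, push V$ → (s2, bbbbb, V$)
  ε-move, top V: go to s0, push ε → (s0, bbbbb, $)
  read b, top $: go to s2, push V$ → (s2, bbbb, V$)
  ε-move, top V: go to s0, push ε → (s0, bbbb, $)
  read b, top $: go to s2, push V$ → (s2, bbb, V$)
  ε-move, top V: go to s0, push ε → (s0, bbb, $)
  read b, top $: go to s2, push V$ → (s2, bb, V$)
  ε-move, top V: go to s0, push ε → (s0, bb, $)
  read b, top $: go to s2, push V$ → (s2, b, V$)
  ε-move, top V: go to s0, push ε → (s0, b, $)
  read b, top $: go to s2, push V$ → (s2, ε, V$)
  ε-move, top V: go to s0, push ε → (s0, ε, $)
All input consumed in state s0 with stack $.

$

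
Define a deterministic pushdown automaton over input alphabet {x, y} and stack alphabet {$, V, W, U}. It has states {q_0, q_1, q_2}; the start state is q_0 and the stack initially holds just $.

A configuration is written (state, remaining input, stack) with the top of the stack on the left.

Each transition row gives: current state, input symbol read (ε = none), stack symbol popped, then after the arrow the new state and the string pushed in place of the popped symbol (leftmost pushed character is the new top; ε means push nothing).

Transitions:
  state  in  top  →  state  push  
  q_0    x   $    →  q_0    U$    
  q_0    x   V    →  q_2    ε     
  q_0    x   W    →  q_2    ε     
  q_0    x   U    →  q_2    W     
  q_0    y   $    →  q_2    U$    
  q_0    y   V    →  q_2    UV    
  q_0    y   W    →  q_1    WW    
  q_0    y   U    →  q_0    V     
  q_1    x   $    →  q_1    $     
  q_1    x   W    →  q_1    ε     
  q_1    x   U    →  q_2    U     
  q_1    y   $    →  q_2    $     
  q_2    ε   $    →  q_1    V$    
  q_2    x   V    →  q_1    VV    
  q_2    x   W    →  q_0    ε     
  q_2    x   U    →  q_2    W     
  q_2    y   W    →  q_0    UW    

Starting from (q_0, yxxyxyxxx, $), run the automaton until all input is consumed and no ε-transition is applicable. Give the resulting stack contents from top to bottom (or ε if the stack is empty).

(q_0, yxxyxyxxx, $)
  read y, top $: go to q_2, push U$ → (q_2, xxyxyxxx, U$)
  read x, top U: go to q_2, push W → (q_2, xyxyxxx, W$)
  read x, top W: go to q_0, push ε → (q_0, yxyxxx, $)
  read y, top $: go to q_2, push U$ → (q_2, xyxxx, U$)
  read x, top U: go to q_2, push W → (q_2, yxxx, W$)
  read y, top W: go to q_0, push UW → (q_0, xxx, UW$)
  read x, top U: go to q_2, push W → (q_2, xx, WW$)
  read x, top W: go to q_0, push ε → (q_0, x, W$)
  read x, top W: go to q_2, push ε → (q_2, ε, $)
  ε-move, top $: go to q_1, push V$ → (q_1, ε, V$)
All input consumed in state q_1 with stack V$.

V$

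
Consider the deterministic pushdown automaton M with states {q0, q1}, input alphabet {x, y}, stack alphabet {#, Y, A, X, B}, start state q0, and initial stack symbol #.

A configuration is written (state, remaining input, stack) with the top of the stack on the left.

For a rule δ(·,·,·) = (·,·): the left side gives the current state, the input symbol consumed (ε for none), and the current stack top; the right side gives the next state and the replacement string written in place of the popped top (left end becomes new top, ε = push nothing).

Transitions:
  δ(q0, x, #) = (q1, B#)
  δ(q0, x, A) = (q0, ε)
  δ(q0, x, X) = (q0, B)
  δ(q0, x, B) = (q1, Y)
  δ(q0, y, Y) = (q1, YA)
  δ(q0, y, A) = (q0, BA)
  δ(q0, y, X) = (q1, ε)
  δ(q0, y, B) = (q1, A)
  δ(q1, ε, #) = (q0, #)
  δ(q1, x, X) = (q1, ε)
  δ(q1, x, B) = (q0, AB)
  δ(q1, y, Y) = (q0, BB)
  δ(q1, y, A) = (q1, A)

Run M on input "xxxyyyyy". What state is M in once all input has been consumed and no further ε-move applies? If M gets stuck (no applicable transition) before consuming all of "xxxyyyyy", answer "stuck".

q1

(q0, xxxyyyyy, #)
  read x, top #: go to q1, push B# → (q1, xxyyyyy, B#)
  read x, top B: go to q0, push AB → (q0, xyyyyy, AB#)
  read x, top A: go to q0, push ε → (q0, yyyyy, B#)
  read y, top B: go to q1, push A → (q1, yyyy, A#)
  read y, top A: go to q1, push A → (q1, yyy, A#)
  read y, top A: go to q1, push A → (q1, yy, A#)
  read y, top A: go to q1, push A → (q1, y, A#)
  read y, top A: go to q1, push A → (q1, ε, A#)
All input consumed; M is in state q1.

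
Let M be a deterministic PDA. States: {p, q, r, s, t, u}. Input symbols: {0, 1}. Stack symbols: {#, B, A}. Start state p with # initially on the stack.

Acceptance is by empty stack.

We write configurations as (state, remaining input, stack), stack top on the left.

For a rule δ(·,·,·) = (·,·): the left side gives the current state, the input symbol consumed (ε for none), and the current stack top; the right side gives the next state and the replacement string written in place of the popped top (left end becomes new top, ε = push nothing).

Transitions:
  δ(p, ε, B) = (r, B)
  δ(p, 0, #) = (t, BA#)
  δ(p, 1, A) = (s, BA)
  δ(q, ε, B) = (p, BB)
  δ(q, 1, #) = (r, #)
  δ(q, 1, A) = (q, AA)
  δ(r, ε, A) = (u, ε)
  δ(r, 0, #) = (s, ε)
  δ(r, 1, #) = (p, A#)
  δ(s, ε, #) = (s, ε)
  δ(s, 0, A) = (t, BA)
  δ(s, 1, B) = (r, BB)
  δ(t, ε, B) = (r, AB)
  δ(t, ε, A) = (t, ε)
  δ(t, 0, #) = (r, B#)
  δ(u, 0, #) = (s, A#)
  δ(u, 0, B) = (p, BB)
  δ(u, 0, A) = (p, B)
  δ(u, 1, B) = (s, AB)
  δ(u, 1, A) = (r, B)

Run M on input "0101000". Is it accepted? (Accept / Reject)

Reject

(p, 0101000, #) ⊢ (t, 101000, BA#) ⊢ (r, 101000, ABA#) ⊢ (u, 101000, BA#) ⊢ (s, 01000, ABA#) ⊢ (t, 1000, BABA#) ⊢ (r, 1000, ABABA#) ⊢ (u, 1000, BABA#) ⊢ (s, 000, ABABA#) ⊢ (t, 00, BABABA#) ⊢ (r, 00, ABABABA#) ⊢ (u, 00, BABABA#) ⊢ (p, 0, BBABABA#) ⊢ (r, 0, BBABABA#)
No transition applies at (r, 0, BBABABA#); input not fully consumed.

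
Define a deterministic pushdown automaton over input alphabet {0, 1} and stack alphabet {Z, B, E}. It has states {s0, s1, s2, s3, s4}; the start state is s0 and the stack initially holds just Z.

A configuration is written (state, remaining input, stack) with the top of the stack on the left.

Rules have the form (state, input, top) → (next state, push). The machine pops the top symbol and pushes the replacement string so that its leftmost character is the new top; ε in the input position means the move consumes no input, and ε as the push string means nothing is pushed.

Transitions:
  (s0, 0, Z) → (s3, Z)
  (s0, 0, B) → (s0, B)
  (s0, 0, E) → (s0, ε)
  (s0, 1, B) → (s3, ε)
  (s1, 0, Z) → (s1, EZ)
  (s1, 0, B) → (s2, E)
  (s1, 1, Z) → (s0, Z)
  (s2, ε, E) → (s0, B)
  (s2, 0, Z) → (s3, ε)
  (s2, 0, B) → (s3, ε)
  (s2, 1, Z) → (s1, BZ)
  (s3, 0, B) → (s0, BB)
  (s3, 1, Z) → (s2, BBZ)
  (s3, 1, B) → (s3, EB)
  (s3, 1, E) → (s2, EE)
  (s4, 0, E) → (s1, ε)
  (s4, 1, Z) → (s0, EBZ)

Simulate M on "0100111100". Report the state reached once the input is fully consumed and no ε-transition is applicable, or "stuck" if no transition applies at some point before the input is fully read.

stuck

(s0, 0100111100, Z)
  read 0, top Z: go to s3, push Z → (s3, 100111100, Z)
  read 1, top Z: go to s2, push BBZ → (s2, 00111100, BBZ)
  read 0, top B: go to s3, push ε → (s3, 0111100, BZ)
  read 0, top B: go to s0, push BB → (s0, 111100, BBZ)
  read 1, top B: go to s3, push ε → (s3, 11100, BZ)
  read 1, top B: go to s3, push EB → (s3, 1100, EBZ)
  read 1, top E: go to s2, push EE → (s2, 100, EEBZ)
  ε-move, top E: go to s0, push B → (s0, 100, BEBZ)
  read 1, top B: go to s3, push ε → (s3, 00, EBZ)
No transition for (s3, 0, top E); M blocks with input 00 remaining.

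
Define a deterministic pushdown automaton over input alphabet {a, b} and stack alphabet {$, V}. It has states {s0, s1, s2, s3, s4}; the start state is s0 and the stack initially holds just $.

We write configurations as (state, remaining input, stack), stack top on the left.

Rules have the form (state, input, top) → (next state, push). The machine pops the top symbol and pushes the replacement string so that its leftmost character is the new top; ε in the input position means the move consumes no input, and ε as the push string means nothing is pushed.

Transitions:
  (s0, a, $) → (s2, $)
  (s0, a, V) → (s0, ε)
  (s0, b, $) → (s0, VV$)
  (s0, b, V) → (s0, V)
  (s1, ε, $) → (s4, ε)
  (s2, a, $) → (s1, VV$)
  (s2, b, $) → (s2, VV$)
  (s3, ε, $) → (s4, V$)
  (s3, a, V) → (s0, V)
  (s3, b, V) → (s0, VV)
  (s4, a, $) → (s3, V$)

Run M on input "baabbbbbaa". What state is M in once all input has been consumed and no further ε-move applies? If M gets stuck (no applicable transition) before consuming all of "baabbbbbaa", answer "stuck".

s0

(s0, baabbbbbaa, $)
  read b, top $: go to s0, push VV$ → (s0, aabbbbbaa, VV$)
  read a, top V: go to s0, push ε → (s0, abbbbbaa, V$)
  read a, top V: go to s0, push ε → (s0, bbbbbaa, $)
  read b, top $: go to s0, push VV$ → (s0, bbbbaa, VV$)
  read b, top V: go to s0, push V → (s0, bbbaa, VV$)
  read b, top V: go to s0, push V → (s0, bbaa, VV$)
  read b, top V: go to s0, push V → (s0, baa, VV$)
  read b, top V: go to s0, push V → (s0, aa, VV$)
  read a, top V: go to s0, push ε → (s0, a, V$)
  read a, top V: go to s0, push ε → (s0, ε, $)
All input consumed; M is in state s0.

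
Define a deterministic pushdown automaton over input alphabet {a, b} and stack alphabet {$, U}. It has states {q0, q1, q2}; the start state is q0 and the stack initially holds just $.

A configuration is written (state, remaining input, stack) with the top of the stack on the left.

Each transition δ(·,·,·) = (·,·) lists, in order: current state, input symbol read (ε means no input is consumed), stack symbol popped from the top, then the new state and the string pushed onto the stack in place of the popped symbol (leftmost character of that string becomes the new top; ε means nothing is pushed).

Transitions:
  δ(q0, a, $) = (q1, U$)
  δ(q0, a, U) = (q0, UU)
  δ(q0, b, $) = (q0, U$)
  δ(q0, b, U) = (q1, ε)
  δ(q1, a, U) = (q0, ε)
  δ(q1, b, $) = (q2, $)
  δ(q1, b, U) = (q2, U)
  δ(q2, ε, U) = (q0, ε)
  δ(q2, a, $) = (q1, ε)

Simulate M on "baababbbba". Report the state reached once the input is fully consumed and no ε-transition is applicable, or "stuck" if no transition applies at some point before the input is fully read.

stuck

(q0, baababbbba, $) ⊢ (q0, aababbbba, U$) ⊢ (q0, ababbbba, UU$) ⊢ (q0, babbbba, UUU$) ⊢ (q1, abbbba, UU$) ⊢ (q0, bbbba, U$) ⊢ (q1, bbba, $) ⊢ (q2, bba, $)
No transition for (q2, b, top $); M blocks with input bba remaining.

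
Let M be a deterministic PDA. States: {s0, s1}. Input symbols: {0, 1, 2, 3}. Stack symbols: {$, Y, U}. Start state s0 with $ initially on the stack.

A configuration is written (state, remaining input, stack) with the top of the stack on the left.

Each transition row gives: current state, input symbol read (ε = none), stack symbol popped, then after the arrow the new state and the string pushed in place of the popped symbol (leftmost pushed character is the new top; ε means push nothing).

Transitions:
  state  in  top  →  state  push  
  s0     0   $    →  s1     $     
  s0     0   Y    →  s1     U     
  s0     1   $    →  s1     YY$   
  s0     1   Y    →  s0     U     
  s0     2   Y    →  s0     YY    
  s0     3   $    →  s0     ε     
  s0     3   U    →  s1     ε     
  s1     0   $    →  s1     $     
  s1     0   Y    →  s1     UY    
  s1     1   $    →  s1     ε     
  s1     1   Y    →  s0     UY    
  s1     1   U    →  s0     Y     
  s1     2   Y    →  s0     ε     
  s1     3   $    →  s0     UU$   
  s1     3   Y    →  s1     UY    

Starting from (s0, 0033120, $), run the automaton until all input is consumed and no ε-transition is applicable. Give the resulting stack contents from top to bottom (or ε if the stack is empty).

(s0, 0033120, $) ⊢ (s1, 033120, $) ⊢ (s1, 33120, $) ⊢ (s0, 3120, UU$) ⊢ (s1, 120, U$) ⊢ (s0, 20, Y$) ⊢ (s0, 0, YY$) ⊢ (s1, ε, UY$)
All input consumed in state s1 with stack UY$.

UY$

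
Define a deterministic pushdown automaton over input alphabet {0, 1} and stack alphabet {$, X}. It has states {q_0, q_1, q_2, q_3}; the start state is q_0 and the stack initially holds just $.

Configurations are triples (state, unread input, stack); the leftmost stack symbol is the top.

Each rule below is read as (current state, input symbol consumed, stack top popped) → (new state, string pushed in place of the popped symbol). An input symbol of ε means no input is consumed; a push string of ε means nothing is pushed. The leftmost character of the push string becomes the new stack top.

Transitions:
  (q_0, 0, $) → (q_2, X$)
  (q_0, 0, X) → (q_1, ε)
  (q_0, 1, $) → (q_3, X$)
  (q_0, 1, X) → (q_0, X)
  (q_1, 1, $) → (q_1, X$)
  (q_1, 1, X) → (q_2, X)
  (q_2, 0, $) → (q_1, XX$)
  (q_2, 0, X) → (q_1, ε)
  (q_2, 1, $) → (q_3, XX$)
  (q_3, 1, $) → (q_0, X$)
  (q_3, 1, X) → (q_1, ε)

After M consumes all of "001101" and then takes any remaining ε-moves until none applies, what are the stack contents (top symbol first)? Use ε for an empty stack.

X$

(q_0, 001101, $)
  read 0, top $: go to q_2, push X$ → (q_2, 01101, X$)
  read 0, top X: go to q_1, push ε → (q_1, 1101, $)
  read 1, top $: go to q_1, push X$ → (q_1, 101, X$)
  read 1, top X: go to q_2, push X → (q_2, 01, X$)
  read 0, top X: go to q_1, push ε → (q_1, 1, $)
  read 1, top $: go to q_1, push X$ → (q_1, ε, X$)
All input consumed in state q_1 with stack X$.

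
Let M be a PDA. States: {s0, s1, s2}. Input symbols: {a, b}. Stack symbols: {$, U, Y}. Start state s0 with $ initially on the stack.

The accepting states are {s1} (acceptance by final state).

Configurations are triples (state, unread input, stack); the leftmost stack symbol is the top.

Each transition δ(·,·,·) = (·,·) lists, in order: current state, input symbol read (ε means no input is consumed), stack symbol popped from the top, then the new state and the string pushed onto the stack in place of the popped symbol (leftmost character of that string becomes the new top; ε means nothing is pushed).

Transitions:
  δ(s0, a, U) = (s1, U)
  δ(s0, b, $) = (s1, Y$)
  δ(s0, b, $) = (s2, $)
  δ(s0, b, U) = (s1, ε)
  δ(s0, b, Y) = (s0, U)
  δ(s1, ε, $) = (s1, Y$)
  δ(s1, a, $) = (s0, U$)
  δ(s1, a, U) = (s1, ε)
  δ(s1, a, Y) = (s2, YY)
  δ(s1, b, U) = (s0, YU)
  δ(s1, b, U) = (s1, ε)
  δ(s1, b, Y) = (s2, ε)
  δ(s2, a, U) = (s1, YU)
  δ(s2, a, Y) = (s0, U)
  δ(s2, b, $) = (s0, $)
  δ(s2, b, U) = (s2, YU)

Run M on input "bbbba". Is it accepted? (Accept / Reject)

No computation consumes all input and reaches a final state.

Reject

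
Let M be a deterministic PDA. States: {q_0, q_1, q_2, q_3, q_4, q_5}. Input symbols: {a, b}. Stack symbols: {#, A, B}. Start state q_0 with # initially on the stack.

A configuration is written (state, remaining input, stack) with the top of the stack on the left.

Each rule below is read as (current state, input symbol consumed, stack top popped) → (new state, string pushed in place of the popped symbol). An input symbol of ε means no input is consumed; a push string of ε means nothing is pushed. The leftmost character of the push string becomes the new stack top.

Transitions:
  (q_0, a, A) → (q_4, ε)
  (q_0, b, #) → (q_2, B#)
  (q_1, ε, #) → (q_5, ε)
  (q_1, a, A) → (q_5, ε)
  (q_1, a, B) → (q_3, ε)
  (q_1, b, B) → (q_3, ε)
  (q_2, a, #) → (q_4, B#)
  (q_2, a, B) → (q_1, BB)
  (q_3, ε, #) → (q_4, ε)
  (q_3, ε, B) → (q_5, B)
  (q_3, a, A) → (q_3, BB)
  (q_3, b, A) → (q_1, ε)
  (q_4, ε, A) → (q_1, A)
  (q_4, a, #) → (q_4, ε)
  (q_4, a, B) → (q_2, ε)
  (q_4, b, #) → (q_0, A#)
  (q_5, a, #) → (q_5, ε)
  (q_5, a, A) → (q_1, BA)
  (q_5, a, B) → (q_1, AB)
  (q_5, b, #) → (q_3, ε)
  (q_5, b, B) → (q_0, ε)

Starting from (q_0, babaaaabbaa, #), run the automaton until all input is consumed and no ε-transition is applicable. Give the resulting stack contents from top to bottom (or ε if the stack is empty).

B#

(q_0, babaaaabbaa, #)
  read b, top #: go to q_2, push B# → (q_2, abaaaabbaa, B#)
  read a, top B: go to q_1, push BB → (q_1, baaaabbaa, BB#)
  read b, top B: go to q_3, push ε → (q_3, aaaabbaa, B#)
  ε-move, top B: go to q_5, push B → (q_5, aaaabbaa, B#)
  read a, top B: go to q_1, push AB → (q_1, aaabbaa, AB#)
  read a, top A: go to q_5, push ε → (q_5, aabbaa, B#)
  read a, top B: go to q_1, push AB → (q_1, abbaa, AB#)
  read a, top A: go to q_5, push ε → (q_5, bbaa, B#)
  read b, top B: go to q_0, push ε → (q_0, baa, #)
  read b, top #: go to q_2, push B# → (q_2, aa, B#)
  read a, top B: go to q_1, push BB → (q_1, a, BB#)
  read a, top B: go to q_3, push ε → (q_3, ε, B#)
  ε-move, top B: go to q_5, push B → (q_5, ε, B#)
All input consumed in state q_5 with stack B#.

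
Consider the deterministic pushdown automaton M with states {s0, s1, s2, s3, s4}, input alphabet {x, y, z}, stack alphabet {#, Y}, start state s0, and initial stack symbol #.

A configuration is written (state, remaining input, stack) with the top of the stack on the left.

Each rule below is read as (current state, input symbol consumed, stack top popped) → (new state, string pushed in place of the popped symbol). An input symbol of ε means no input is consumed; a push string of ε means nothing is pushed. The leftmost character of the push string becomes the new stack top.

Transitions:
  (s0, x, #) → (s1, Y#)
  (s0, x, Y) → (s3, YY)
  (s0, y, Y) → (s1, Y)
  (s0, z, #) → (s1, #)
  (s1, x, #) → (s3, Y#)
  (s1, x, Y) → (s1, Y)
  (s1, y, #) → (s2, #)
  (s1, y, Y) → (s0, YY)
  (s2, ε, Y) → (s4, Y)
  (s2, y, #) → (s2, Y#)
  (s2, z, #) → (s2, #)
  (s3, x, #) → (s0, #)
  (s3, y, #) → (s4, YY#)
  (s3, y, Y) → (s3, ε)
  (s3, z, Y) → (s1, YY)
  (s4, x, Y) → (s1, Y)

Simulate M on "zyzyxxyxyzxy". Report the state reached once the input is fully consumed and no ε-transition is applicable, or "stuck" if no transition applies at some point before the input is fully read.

s0

(s0, zyzyxxyxyzxy, #)
  read z, top #: go to s1, push # → (s1, yzyxxyxyzxy, #)
  read y, top #: go to s2, push # → (s2, zyxxyxyzxy, #)
  read z, top #: go to s2, push # → (s2, yxxyxyzxy, #)
  read y, top #: go to s2, push Y# → (s2, xxyxyzxy, Y#)
  ε-move, top Y: go to s4, push Y → (s4, xxyxyzxy, Y#)
  read x, top Y: go to s1, push Y → (s1, xyxyzxy, Y#)
  read x, top Y: go to s1, push Y → (s1, yxyzxy, Y#)
  read y, top Y: go to s0, push YY → (s0, xyzxy, YY#)
  read x, top Y: go to s3, push YY → (s3, yzxy, YYY#)
  read y, top Y: go to s3, push ε → (s3, zxy, YY#)
  read z, top Y: go to s1, push YY → (s1, xy, YYY#)
  read x, top Y: go to s1, push Y → (s1, y, YYY#)
  read y, top Y: go to s0, push YY → (s0, ε, YYYY#)
All input consumed; M is in state s0.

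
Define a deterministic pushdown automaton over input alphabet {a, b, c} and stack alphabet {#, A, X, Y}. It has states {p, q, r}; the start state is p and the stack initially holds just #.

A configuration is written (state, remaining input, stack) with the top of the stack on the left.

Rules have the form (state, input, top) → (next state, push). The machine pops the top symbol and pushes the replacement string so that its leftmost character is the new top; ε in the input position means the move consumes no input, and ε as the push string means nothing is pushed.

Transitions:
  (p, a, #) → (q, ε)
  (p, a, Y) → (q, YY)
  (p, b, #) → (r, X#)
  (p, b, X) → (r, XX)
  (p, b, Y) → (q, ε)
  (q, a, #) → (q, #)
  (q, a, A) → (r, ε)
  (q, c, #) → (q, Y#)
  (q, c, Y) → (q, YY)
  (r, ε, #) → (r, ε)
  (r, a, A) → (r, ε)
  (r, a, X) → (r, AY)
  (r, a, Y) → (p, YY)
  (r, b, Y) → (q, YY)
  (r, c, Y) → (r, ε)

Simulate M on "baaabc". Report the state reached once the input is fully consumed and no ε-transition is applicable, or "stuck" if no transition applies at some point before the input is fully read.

(p, baaabc, #) ⊢ (r, aaabc, X#) ⊢ (r, aabc, AY#) ⊢ (r, abc, Y#) ⊢ (p, bc, YY#) ⊢ (q, c, Y#) ⊢ (q, ε, YY#)
All input consumed; M is in state q.

q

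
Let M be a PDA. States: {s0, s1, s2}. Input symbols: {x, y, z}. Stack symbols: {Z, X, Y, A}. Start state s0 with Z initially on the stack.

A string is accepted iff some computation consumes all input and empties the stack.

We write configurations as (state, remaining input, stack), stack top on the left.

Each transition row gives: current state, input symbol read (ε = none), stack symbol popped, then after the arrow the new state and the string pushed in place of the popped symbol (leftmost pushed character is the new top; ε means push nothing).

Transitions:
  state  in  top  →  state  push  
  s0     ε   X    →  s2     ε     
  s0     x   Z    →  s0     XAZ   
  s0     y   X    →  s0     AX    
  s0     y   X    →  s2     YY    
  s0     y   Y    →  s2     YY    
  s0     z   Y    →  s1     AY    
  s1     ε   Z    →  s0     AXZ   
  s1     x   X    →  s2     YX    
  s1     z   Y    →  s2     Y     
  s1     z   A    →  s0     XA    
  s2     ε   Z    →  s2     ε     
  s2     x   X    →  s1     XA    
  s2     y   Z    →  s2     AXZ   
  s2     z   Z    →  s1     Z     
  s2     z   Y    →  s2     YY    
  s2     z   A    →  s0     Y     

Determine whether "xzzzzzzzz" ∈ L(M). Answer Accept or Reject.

Reject

No computation consumes all input and empties the stack.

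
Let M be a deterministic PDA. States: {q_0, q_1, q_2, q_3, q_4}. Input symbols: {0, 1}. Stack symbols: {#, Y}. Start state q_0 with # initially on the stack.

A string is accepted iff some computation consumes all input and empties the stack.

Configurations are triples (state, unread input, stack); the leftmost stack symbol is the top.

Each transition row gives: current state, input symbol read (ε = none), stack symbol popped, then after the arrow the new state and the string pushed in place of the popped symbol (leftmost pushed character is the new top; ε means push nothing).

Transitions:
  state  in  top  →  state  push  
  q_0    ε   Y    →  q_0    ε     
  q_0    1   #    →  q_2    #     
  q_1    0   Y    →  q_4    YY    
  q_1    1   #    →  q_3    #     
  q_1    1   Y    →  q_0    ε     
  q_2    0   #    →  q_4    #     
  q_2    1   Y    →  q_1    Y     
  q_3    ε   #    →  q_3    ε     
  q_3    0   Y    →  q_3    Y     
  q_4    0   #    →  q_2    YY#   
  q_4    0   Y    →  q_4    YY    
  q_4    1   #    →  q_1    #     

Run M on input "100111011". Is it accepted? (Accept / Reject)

Accept

(q_0, 100111011, #)
  read 1, top #: go to q_2, push # → (q_2, 00111011, #)
  read 0, top #: go to q_4, push # → (q_4, 0111011, #)
  read 0, top #: go to q_2, push YY# → (q_2, 111011, YY#)
  read 1, top Y: go to q_1, push Y → (q_1, 11011, YY#)
  read 1, top Y: go to q_0, push ε → (q_0, 1011, Y#)
  ε-move, top Y: go to q_0, push ε → (q_0, 1011, #)
  read 1, top #: go to q_2, push # → (q_2, 011, #)
  read 0, top #: go to q_4, push # → (q_4, 11, #)
  read 1, top #: go to q_1, push # → (q_1, 1, #)
  read 1, top #: go to q_3, push # → (q_3, ε, #)
  ε-move, top #: go to q_3, push ε → (q_3, ε, ε)
All input consumed and the stack is empty.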